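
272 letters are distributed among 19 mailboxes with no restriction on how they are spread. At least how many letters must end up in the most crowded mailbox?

The 19 mailboxes are the holes and the 272 letters are the pigeons.
If every mailbox held at most 14 letters, the total would be at most 19 × 14 = 266, which is less than 272.
So some mailbox holds at least ⌈272/19⌉ = 15 letters.

15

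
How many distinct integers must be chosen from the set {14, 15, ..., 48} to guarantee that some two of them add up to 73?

24

A set avoiding the sum 73 can contain at most one of each pair {x, 73−x}, plus the 11 elements whose complement lies outside the range.
The integers 14, …, 36 (23 of them) are such a set: any two sum to at least 14+15 = 29 and at most 35+36 = 71 < 73.
By pigeonhole, any 24th integer completes one of the 12 pairs, so 24 choices force a sum of 73.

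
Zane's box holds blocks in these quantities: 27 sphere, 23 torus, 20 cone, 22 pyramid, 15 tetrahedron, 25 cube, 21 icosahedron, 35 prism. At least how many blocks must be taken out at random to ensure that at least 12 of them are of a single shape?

By the pigeonhole principle, the 8 shapes are the holes; the blocks drawn are the pigeons.
To avoid 12 of any one shape, the worst case takes at most 11 of each shape.
That gives 11 + 11 + 11 + 11 + 11 + 11 + 11 + 11 = 88 blocks with no shape reaching 12.
The next block forces some shape to 12, so 88 + 1 = 89.

89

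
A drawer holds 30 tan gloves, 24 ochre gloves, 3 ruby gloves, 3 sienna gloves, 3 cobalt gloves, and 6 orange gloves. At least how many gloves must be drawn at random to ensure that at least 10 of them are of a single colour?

An adversary could hand out at most 9 gloves per colour (4 colours run out sooner): 9 + 9 + 3 + 3 + 3 + 6 = 33 gloves and still no colour has 10.
One more glove lands in a colour already at 9, so 34 draws are enough and 33 are not.

34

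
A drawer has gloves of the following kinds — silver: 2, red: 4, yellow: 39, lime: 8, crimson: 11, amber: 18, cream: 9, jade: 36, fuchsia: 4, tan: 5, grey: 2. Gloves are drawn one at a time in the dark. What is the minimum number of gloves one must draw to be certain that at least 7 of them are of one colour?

54

An adversary could hand out at most 6 gloves per colour (5 colours run out sooner): 2 + 4 + 6 + 6 + 6 + 6 + 6 + 6 + 4 + 5 + 2 = 53 gloves and still no colour has 7.
By pigeonhole, one more glove lands in a colour already at 6, so 54 draws are enough and 53 are not.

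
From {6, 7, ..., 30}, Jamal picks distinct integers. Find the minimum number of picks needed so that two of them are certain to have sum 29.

Two chosen integers sum to 29 exactly when both halves of some pair {x, 29−x} with 6 ≤ x ≤ 29−x ≤ 23 are chosen — 9 such pairs.
The remaining 7 elements (those with no distinct partner in range) can never complete a 29-sum, so the worst case takes all of them and one from each pair: 7 + 9 = 16.
The 17th integer has to be the second member of some pair, so 16 + 1 = 17.

17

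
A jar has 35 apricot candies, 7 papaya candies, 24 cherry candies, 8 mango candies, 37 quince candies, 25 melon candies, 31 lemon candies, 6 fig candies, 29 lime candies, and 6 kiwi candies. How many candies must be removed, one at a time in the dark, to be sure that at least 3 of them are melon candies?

In the worst case for collecting melon candies, every non-melon candy comes out first.
There are 35 + 7 + 24 + 8 + 37 + 31 + 6 + 29 + 6 = 183 non-melon candies altogether.
After those, each further candy must be melon, so 183 + 3 = 186 draws guarantee 3 melon candies.

186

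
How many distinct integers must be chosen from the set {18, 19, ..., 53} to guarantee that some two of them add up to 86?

A set avoiding the sum 86 can contain at most one of each pair {x, 86−x}, plus the 16 elements whose complement lies outside the range or equal to its own complement.
The integers 18, …, 43 (26 of them) are such a set: any two sum to at least 18+19 = 37 and at most 42+43 = 85 < 86.
Pigeonhole: any 27th integer completes one of the 10 pairs, so 27 choices force a sum of 86.

27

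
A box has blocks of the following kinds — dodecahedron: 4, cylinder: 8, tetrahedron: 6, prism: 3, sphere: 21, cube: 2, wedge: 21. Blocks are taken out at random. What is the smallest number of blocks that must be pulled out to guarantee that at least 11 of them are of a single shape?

An adversary could hand out at most 10 blocks per shape (5 shapes run out sooner): 4 + 8 + 6 + 3 + 10 + 2 + 10 = 43 blocks and still no shape has 11.
By pigeonhole, one more block lands in a shape already at 10, so 44 draws are enough and 43 are not.

44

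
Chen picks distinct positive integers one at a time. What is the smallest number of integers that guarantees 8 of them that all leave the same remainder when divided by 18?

127

The 18 residue classes mod 18 are the pigeonholes.
With 126 integers one could put 7 in each residue class and have no class reach 8.
The 127th integer pushes some class to 8, so 18·7 + 1 = 127.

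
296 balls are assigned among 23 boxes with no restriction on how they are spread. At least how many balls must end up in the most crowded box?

13

The 23 boxes are the holes and the 296 balls are the pigeons.
If every box held at most 12 balls, the total would be at most 23 × 12 = 276, which is less than 296.
So some box holds at least ⌈296/23⌉ = 13 balls.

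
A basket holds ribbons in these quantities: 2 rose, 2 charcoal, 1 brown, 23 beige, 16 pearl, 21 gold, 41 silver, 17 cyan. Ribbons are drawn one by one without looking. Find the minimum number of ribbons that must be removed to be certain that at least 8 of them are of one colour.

41

By the pigeonhole principle, the 8 colours are the holes; the ribbons drawn are the pigeons.
To avoid 8 of any one colour, the worst case takes at most 7 of each colour, or every ribbon of a colour that has fewer than 7.
That gives 2 + 2 + 1 + 7 + 7 + 7 + 7 + 7 = 40 ribbons with no colour reaching 8.
The next ribbon forces some colour to 8, so 40 + 1 = 41.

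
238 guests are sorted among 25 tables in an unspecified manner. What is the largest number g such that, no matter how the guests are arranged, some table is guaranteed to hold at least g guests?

10

The 25 tables are the holes and the 238 guests are the pigeons.
If every table held at most 9 guests, the total would be at most 25 × 9 = 225, which is less than 238.
So some table holds at least ⌈238/25⌉ = 10 guests.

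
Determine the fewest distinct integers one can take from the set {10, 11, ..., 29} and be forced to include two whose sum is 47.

A set avoiding the sum 47 can contain at most one of each pair {x, 47−x}, plus the 8 elements whose complement lies outside the range.
The integers 10, …, 23 (14 of them) are such a set: any two sum to at least 10+11 = 21 and at most 22+23 = 45 < 47.
Any 15th integer completes one of the 6 pairs, so 15 choices force a sum of 47.

15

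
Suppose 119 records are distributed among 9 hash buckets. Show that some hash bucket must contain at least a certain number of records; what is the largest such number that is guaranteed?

14

Pigeonhole: the 9 hash buckets are the holes and the 119 records are the pigeons.
If every hash bucket held at most 13 records, the total would be at most 9 × 13 = 117, which is less than 119.
So some hash bucket holds at least ⌈119/9⌉ = 14 records.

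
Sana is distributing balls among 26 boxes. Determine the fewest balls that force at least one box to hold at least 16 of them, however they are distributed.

With 390 balls one could put exactly 15 in each of the 26 boxes, and no box would reach 16.
Pigeonhole: one more ball must land in a box that already has 15, giving it 16.
So 26 × 15 + 1 = 391 balls are required.

391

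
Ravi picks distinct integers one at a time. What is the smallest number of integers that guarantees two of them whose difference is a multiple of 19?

20

Integers whose pairwise differences are multiples of 19 are exactly those sharing a remainder mod 19. By pigeonhole, the 19 residue classes mod 19 are the pigeonholes.
With 19 integers one could put 1 in each residue class and have no class reach 2.
The 20th integer pushes some class to 2, so 19·1 + 1 = 20.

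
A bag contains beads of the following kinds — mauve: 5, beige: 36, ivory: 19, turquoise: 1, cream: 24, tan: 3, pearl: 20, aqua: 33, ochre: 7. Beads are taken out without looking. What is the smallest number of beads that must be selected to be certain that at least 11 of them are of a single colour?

An adversary could hand out at most 10 beads per colour (4 colours run out sooner): 5 + 10 + 10 + 1 + 10 + 3 + 10 + 10 + 7 = 66 beads and still no colour has 11.
One more bead lands in a colour already at 10, so 67 draws are enough and 66 are not.

67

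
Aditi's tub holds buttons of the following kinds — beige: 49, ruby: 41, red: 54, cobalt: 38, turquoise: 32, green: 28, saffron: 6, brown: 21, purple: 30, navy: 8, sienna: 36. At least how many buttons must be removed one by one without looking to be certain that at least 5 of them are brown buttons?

327

In the worst case for collecting brown buttons, every non-brown button comes out first.
There are 49 + 41 + 54 + 38 + 32 + 28 + 6 + 30 + 8 + 36 = 322 non-brown buttons altogether.
After those, each further button must be brown, so 322 + 5 = 327 draws guarantee 5 brown buttons.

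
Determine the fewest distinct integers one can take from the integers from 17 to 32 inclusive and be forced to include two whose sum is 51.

A set avoiding the sum 51 can contain at most one of each pair {x, 51−x}, plus the 2 elements whose complement lies outside the range.
The integers 17, …, 25 (9 of them) are such a set: any two sum to at least 17+18 = 35 and at most 24+25 = 49 < 51.
Pigeonhole: any 10th integer completes one of the 7 pairs, so 10 choices force a sum of 51.

10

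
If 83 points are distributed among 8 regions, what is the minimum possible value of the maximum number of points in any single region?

The 8 regions are the holes and the 83 points are the pigeons.
If every region held at most 10 points, the total would be at most 8 × 10 = 80, which is less than 83.
So some region holds at least ⌈83/8⌉ = 11 points.

11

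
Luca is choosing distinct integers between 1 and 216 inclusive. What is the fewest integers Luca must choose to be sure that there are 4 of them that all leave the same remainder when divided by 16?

49

Pigeonhole: the 16 residue classes mod 16 are the pigeonholes.
With 48 integers one could put 3 in each residue class and have no class reach 4.
The 49th integer pushes some class to 4, so 16·3 + 1 = 49.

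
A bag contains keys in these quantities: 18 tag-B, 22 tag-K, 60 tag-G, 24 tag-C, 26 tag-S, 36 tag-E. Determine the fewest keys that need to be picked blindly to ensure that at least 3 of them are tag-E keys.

153

In the worst case for collecting tag-E keys, every non-tag-E key comes out first.
There are 18 + 22 + 60 + 24 + 26 = 150 non-tag-E keys altogether.
After those, each further key must be tag-E, so 150 + 3 = 153 draws guarantee 3 tag-E keys.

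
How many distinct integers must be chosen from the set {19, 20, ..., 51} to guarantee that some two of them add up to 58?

Two chosen integers sum to 58 exactly when both halves of some pair {x, 58−x} with 19 ≤ x ≤ 58−x ≤ 39 are chosen — 10 such pairs.
The remaining 13 elements (those with no distinct partner in range) can never complete a 58-sum, so the worst case takes all of them and one from each pair: 13 + 10 = 23.
The 24th integer has to be the second member of some pair, so 23 + 1 = 24.

24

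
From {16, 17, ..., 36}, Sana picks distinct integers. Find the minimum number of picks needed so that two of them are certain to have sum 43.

16

A set avoiding the sum 43 can contain at most one of each pair {x, 43−x}, plus the 9 elements whose complement lies outside the range.
The integers 22, …, 36 (15 of them) are such a set: any two sum to at least 22+23 = 45 > 43.
By pigeonhole, any 16th integer completes one of the 6 pairs, so 16 choices force a sum of 43.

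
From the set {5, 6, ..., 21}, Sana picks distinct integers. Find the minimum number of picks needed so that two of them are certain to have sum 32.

A set avoiding the sum 32 can contain at most one of each pair {x, 32−x}, plus the 7 elements whose complement lies outside the range or equal to its own complement.
The integers 5, …, 16 (12 of them) are such a set: any two sum to at least 5+6 = 11 and at most 15+16 = 31 < 32.
Any 13th integer completes one of the 5 pairs, so 13 choices force a sum of 32.

13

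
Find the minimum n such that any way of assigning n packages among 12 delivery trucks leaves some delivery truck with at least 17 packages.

193

With 192 packages one could put exactly 16 in each of the 12 delivery trucks, and no delivery truck would reach 17.
One more package must land in a delivery truck that already has 16, giving it 17.
So 12 × 16 + 1 = 193 packages are required.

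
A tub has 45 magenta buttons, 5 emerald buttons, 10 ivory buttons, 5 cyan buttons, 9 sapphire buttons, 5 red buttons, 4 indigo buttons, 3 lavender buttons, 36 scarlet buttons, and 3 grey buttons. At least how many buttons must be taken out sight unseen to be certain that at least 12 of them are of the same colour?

67

By the pigeonhole principle, put each drawn button into a box by colour. The largest draw with every box below 12 takes min(count, 11) from each colour; colours with fewer than 11 contribute all they have.
Σ min(cᵢ, 11) = 11 + 5 + 10 + 5 + 9 + 5 + 4 + 3 + 11 + 3 = 66.
Draw number 66 + 1 = 67 must push one box to 12.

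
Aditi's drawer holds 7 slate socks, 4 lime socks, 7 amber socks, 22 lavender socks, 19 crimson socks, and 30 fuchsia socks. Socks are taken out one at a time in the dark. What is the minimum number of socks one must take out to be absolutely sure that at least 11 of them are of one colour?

49

An adversary could hand out at most 10 socks per colour (slate, lime, amber run out sooner): 7 + 4 + 7 + 10 + 10 + 10 = 48 socks and still no colour has 11.
One more sock lands in a colour already at 10, so 49 draws are enough and 48 are not.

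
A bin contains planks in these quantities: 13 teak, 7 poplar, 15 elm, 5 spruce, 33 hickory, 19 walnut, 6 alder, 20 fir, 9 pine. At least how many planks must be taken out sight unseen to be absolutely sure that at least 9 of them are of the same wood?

67

An adversary could hand out at most 8 planks per wood (poplar, spruce, alder run out sooner): 8 + 7 + 8 + 5 + 8 + 8 + 6 + 8 + 8 = 66 planks and still no wood has 9.
By the pigeonhole principle, one more plank lands in a wood already at 8, so 67 draws are enough and 66 are not.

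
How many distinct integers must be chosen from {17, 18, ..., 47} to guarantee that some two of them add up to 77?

23

A set avoiding the sum 77 can contain at most one of each pair {x, 77−x}, plus the 13 elements whose complement lies outside the range.
The integers 17, …, 38 (22 of them) are such a set: any two sum to at least 17+18 = 35 and at most 37+38 = 75 < 77.
By the pigeonhole principle, any 23rd integer completes one of the 9 pairs, so 23 choices force a sum of 77.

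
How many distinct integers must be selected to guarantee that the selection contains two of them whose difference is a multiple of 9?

Integers whose pairwise differences are multiples of 9 are exactly those sharing a remainder mod 9. The 9 residue classes mod 9 are the pigeonholes.
With 9 integers one could put 1 in each residue class and have no class reach 2.
The 10th integer pushes some class to 2, so 9·1 + 1 = 10.

10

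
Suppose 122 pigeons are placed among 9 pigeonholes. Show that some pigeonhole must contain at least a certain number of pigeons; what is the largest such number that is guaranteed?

By the pigeonhole principle, the 9 pigeonholes are the holes and the 122 pigeons are the pigeons.
If every pigeonhole held at most 13 pigeons, the total would be at most 9 × 13 = 117, which is less than 122.
So some pigeonhole holds at least ⌈122/9⌉ = 14 pigeons.

14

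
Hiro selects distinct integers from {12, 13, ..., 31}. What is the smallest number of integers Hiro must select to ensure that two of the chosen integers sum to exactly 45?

A set avoiding the sum 45 can contain at most one of each pair {x, 45−x}, plus the 2 elements whose complement lies outside the range.
The integers 12, …, 22 (11 of them) are such a set: any two sum to at least 12+13 = 25 and at most 21+22 = 43 < 45.
By the pigeonhole principle, any 12th integer completes one of the 9 pairs, so 12 choices force a sum of 45.

12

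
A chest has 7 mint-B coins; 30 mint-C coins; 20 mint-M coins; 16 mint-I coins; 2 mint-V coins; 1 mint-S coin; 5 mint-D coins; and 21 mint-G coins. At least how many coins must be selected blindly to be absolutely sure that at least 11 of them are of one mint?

By the pigeonhole principle, the 8 mints are the holes; the coins drawn are the pigeons.
To avoid 11 of any one mint, the worst case takes at most 10 of each mint, or every coin of a mint that has fewer than 10.
That gives 7 + 10 + 10 + 10 + 2 + 1 + 5 + 10 = 55 coins with no mint reaching 11.
The next coin forces some mint to 11, so 55 + 1 = 56.

56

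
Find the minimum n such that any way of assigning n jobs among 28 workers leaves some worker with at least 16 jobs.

421

With 420 jobs one could put exactly 15 in each of the 28 workers, and no worker would reach 16.
Pigeonhole: one more job must land in a worker that already has 15, giving it 16.
So 28 × 15 + 1 = 421 jobs are required.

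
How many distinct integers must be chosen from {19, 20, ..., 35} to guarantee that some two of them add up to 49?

Group the elements by complementary pair {x, 49−x}: {19,30}, {20,29}, {21,28}, …, giving 6 two-element pairs and 5 integers whose partner 49−x falls outside [19,35].
Treating each of those 11 groups as a pigeonhole, one can pick one integer per group — 11 integers — with no two summing to 49.
The 12th integer lands in an occupied pair, forcing a sum of 49.

12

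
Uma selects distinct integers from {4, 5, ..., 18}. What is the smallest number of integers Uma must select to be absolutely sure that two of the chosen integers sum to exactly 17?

11

A set avoiding the sum 17 can contain at most one of each pair {x, 17−x}, plus the 5 elements whose complement lies outside the range.
The integers 9, …, 18 (10 of them) are such a set: any two sum to at least 9+10 = 19 > 17.
By the pigeonhole principle, any 11th integer completes one of the 5 pairs, so 11 choices force a sum of 17.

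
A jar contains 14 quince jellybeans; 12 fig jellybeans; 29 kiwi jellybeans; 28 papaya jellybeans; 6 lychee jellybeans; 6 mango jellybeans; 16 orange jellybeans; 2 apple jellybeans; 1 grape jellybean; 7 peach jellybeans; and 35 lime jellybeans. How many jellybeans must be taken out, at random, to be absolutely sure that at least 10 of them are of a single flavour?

Put each drawn jellybean into a box by flavour. The largest draw with every box below 10 takes min(count, 9) from each flavour; flavours with fewer than 9 contribute all they have.
Σ min(cᵢ, 9) = 9 + 9 + 9 + 9 + 6 + 6 + 9 + 2 + 1 + 7 + 9 = 76.
Draw number 76 + 1 = 77 must push one box to 10.

77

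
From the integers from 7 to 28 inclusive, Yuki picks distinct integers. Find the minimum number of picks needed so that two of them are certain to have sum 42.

16

Group the elements by complementary pair {x, 42−x}: {14,28}, {15,27}, {16,26}, …, giving 7 two-element pairs, the single value 21 (it cannot pair with itself since the integers are distinct), and 7 integers whose partner 42−x falls outside [7,28].
Treating each of those 15 groups as a pigeonhole, one can pick one integer per group — 15 integers — with no two summing to 42.
The 16th integer lands in an occupied pair, forcing a sum of 42.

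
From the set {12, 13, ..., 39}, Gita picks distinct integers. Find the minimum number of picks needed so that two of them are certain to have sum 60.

A set avoiding the sum 60 can contain at most one of each pair {x, 60−x}, plus the 10 elements whose complement lies outside the range or equal to its own complement.
The integers 12, …, 30 (19 of them) are such a set: any two sum to at least 12+13 = 25 and at most 29+30 = 59 < 60.
By pigeonhole, any 20th integer completes one of the 9 pairs, so 20 choices force a sum of 60.

20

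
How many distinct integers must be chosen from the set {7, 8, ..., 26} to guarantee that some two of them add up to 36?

Two chosen integers sum to 36 exactly when both halves of some pair {x, 36−x} with 10 ≤ x ≤ 36−x ≤ 26 are chosen — 8 such pairs.
The remaining 4 elements (those with no distinct partner in range) can never complete a 36-sum, so the worst case takes all of them and one from each pair: 4 + 8 = 12.
By pigeonhole, the 13th integer has to be the second member of some pair, so 12 + 1 = 13.

13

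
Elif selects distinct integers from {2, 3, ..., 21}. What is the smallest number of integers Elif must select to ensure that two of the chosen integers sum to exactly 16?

15

A set avoiding the sum 16 can contain at most one of each pair {x, 16−x}, plus the 8 elements whose complement lies outside the range or equal to its own complement.
The integers 8, …, 21 (14 of them) are such a set: any two sum to at least 8+9 = 17 > 16.
Pigeonhole: any 15th integer completes one of the 6 pairs, so 15 choices force a sum of 16.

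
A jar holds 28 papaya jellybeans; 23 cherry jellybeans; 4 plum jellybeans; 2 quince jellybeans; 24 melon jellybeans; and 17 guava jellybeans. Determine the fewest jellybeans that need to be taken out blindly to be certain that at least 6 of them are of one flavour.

27

By pigeonhole, the 6 flavours are the holes; the jellybeans drawn are the pigeons.
To avoid 6 of any one flavour, the worst case takes at most 5 of each flavour, or every jellybean of a flavour that has fewer than 5.
That gives 5 + 5 + 4 + 2 + 5 + 5 = 26 jellybeans with no flavour reaching 6.
The next jellybean forces some flavour to 6, so 26 + 1 = 27.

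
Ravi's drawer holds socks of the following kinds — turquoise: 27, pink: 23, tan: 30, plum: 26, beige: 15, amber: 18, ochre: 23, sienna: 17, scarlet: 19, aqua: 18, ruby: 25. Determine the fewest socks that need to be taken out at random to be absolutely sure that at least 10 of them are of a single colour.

Pigeonhole: the 11 colours are the holes; the socks drawn are the pigeons.
To avoid 10 of any one colour, the worst case takes at most 9 of each colour.
That gives 9 + 9 + 9 + 9 + 9 + 9 + 9 + 9 + 9 + 9 + 9 = 99 socks with no colour reaching 10.
The next sock forces some colour to 10, so 99 + 1 = 100.

100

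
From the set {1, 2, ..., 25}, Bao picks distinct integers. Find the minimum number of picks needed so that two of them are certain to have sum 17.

Two chosen integers sum to 17 exactly when both halves of some pair {x, 17−x} with 1 ≤ x ≤ 17−x ≤ 16 are chosen — 8 such pairs.
The remaining 9 elements (those with no distinct partner in range) can never complete a 17-sum, so the worst case takes all of them and one from each pair: 9 + 8 = 17.
Pigeonhole: the 18th integer has to be the second member of some pair, so 17 + 1 = 18.

18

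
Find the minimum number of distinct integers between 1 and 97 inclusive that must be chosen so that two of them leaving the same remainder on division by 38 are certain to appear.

39

Pigeonhole: the 38 residue classes mod 38 are the pigeonholes.
With 38 integers one could put 1 in each residue class and have no class reach 2.
The 39th integer pushes some class to 2, so 38·1 + 1 = 39.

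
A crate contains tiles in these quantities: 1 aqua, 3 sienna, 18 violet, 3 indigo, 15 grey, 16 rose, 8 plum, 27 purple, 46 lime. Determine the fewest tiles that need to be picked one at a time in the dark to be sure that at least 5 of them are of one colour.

By the pigeonhole principle, put each drawn tile into a box by colour. The largest draw with every box below 5 takes min(count, 4) from each colour; colours with fewer than 4 contribute all they have.
Σ min(cᵢ, 4) = 1 + 3 + 4 + 3 + 4 + 4 + 4 + 4 + 4 = 31.
Draw number 31 + 1 = 32 must push one box to 5.

32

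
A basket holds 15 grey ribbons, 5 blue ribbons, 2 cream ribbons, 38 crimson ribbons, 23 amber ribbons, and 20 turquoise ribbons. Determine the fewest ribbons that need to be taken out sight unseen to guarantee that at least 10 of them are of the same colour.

44

An adversary could hand out at most 9 ribbons per colour (blue, cream run out sooner): 9 + 5 + 2 + 9 + 9 + 9 = 43 ribbons and still no colour has 10.
By pigeonhole, one more ribbon lands in a colour already at 9, so 44 draws are enough and 43 are not.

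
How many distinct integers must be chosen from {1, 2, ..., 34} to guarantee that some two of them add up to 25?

Group the elements by complementary pair {x, 25−x}: {1,24}, {2,23}, {3,22}, …, giving 12 two-element pairs and 10 integers whose partner 25−x falls outside [1,34].
Treating each of those 22 groups as a pigeonhole, one can pick one integer per group — 22 integers — with no two summing to 25.
The 23rd integer lands in an occupied pair, forcing a sum of 25.

23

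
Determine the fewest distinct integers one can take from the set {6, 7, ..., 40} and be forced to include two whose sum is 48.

20

Two chosen integers sum to 48 exactly when both halves of some pair {x, 48−x} with 8 ≤ x ≤ 48−x ≤ 40 are chosen — 16 such pairs.
The remaining 3 elements (those with no distinct partner in range) can never complete a 48-sum, so the worst case takes all of them and one from each pair: 3 + 16 = 19.
The 20th integer has to be the second member of some pair, so 19 + 1 = 20.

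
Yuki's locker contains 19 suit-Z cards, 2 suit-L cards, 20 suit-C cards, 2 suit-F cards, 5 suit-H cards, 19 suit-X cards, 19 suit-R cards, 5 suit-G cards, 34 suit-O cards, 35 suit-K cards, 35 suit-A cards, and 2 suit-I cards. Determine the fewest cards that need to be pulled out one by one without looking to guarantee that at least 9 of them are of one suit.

An adversary could hand out at most 8 cards per suit (5 suits run out sooner): 8 + 2 + 8 + 2 + 5 + 8 + 8 + 5 + 8 + 8 + 8 + 2 = 72 cards and still no suit has 9.
By pigeonhole, one more card lands in a suit already at 8, so 73 draws are enough and 72 are not.

73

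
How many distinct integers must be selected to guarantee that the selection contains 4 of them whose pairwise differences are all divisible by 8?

Integers whose pairwise differences are multiples of 8 are exactly those sharing a remainder mod 8. Pigeonhole: the 8 residue classes mod 8 are the pigeonholes.
With 24 integers one could put 3 in each residue class and have no class reach 4.
The 25th integer pushes some class to 4, so 8·3 + 1 = 25.

25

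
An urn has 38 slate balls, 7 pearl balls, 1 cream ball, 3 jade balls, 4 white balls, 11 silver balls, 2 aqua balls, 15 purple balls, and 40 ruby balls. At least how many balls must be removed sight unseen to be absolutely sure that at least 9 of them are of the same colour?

50

The 9 colours are the holes; the balls drawn are the pigeons.
To avoid 9 of any one colour, the worst case takes at most 8 of each colour, or every ball of a colour that has fewer than 8.
That gives 8 + 7 + 1 + 3 + 4 + 8 + 2 + 8 + 8 = 49 balls with no colour reaching 9.
The next ball forces some colour to 9, so 49 + 1 = 50.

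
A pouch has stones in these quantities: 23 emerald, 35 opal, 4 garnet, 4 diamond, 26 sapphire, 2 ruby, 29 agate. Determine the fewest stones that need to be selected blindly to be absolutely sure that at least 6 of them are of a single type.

31

An adversary could hand out at most 5 stones per type (garnet, diamond, ruby run out sooner): 5 + 5 + 4 + 4 + 5 + 2 + 5 = 30 stones and still no type has 6.
Pigeonhole: one more stone lands in a type already at 5, so 31 draws are enough and 30 are not.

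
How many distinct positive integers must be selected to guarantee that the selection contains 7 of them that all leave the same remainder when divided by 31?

187

The 31 residue classes mod 31 are the pigeonholes.
With 186 integers one could put 6 in each residue class and have no class reach 7.
The 187th integer pushes some class to 7, so 31·6 + 1 = 187.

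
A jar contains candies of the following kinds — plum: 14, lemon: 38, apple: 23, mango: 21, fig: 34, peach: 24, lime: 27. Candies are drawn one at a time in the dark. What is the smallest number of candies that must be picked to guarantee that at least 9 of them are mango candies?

In the worst case for collecting mango candies, every non-mango candy comes out first.
There are 14 + 38 + 23 + 34 + 24 + 27 = 160 non-mango candies altogether.
After those, each further candy must be mango, so 160 + 9 = 169 draws guarantee 9 mango candies.

169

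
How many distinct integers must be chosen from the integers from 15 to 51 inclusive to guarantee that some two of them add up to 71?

22

Two chosen integers sum to 71 exactly when both halves of some pair {x, 71−x} with 20 ≤ x ≤ 71−x ≤ 51 are chosen — 16 such pairs.
The remaining 5 elements (those with no distinct partner in range) can never complete a 71-sum, so the worst case takes all of them and one from each pair: 5 + 16 = 21.
The 22nd integer has to be the second member of some pair, so 21 + 1 = 22.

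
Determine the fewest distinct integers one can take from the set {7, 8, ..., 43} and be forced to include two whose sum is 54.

22

Two chosen integers sum to 54 exactly when both halves of some pair {x, 54−x} with 11 ≤ x ≤ 54−x ≤ 43 are chosen — 16 such pairs.
The remaining 5 elements (those with no distinct partner in range) can never complete a 54-sum, so the worst case takes all of them and one from each pair: 5 + 16 = 21.
By pigeonhole, the 22nd integer has to be the second member of some pair, so 21 + 1 = 22.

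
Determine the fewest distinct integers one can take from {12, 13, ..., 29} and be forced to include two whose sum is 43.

A set avoiding the sum 43 can contain at most one of each pair {x, 43−x}, plus the 2 elements whose complement lies outside the range.
The integers 12, …, 21 (10 of them) are such a set: any two sum to at least 12+13 = 25 and at most 20+21 = 41 < 43.
Any 11th integer completes one of the 8 pairs, so 11 choices force a sum of 43.

11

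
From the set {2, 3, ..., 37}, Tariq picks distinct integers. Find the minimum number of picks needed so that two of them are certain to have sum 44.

22

Two chosen integers sum to 44 exactly when both halves of some pair {x, 44−x} with 7 ≤ x ≤ 44−x ≤ 37 are chosen — 15 such pairs.
The remaining 6 elements (those with no distinct partner in range) can never complete a 44-sum, so the worst case takes all of them and one from each pair: 6 + 15 = 21.
By pigeonhole, the 22nd integer has to be the second member of some pair, so 21 + 1 = 22.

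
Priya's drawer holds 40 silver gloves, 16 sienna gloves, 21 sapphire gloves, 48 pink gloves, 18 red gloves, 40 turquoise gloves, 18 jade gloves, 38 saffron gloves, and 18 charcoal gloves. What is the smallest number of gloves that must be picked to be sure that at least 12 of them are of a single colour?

100

By the pigeonhole principle, put each drawn glove into a box by colour. The largest draw with every box below 12 takes min(count, 11) from each colour.
Σ min(cᵢ, 11) = 11 + 11 + 11 + 11 + 11 + 11 + 11 + 11 + 11 = 99.
Draw number 99 + 1 = 100 must push one box to 12.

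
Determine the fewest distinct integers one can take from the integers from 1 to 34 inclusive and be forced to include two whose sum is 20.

Two chosen integers sum to 20 exactly when both halves of some pair {x, 20−x} with 1 ≤ x ≤ 20−x ≤ 19 are chosen — 9 such pairs.
The remaining 16 elements (those with no distinct partner in range) can never complete a 20-sum, so the worst case takes all of them and one from each pair: 16 + 9 = 25.
By pigeonhole, the 26th integer has to be the second member of some pair, so 25 + 1 = 26.

26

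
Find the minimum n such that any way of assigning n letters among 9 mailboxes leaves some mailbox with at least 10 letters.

82

With 81 letters one could put exactly 9 in each of the 9 mailboxes, and no mailbox would reach 10.
One more letter must land in a mailbox that already has 9, giving it 10.
So 9 × 9 + 1 = 82 letters are required.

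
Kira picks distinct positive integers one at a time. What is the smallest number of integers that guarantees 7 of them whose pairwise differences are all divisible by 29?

175

Integers whose pairwise differences are multiples of 29 are exactly those sharing a remainder mod 29. The 29 residue classes mod 29 are the pigeonholes.
With 174 integers one could put 6 in each residue class and have no class reach 7.
The 175th integer pushes some class to 7, so 29·6 + 1 = 175.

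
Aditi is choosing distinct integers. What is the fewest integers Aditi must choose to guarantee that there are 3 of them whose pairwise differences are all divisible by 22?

Integers whose pairwise differences are multiples of 22 are exactly those sharing a remainder mod 22. The 22 residue classes mod 22 are the pigeonholes.
With 44 integers one could put 2 in each residue class and have no class reach 3.
The 45th integer pushes some class to 3, so 22·2 + 1 = 45.

45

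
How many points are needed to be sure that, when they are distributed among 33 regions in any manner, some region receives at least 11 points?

331

With 330 points one could put exactly 10 in each of the 33 regions, and no region would reach 11.
One more point must land in a region that already has 10, giving it 11.
So 33 × 10 + 1 = 331 points are required.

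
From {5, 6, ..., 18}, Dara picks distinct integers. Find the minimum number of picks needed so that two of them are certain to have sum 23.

8

A set avoiding the sum 23 can contain at most one of each pair {x, 23−x}.
The integers 12, …, 18 (7 of them) are such a set: any two sum to at least 12+13 = 25 > 23.
Pigeonhole: any 8th integer completes one of the 7 pairs, so 8 choices force a sum of 23.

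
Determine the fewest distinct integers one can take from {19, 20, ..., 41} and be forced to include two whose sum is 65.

15

A set avoiding the sum 65 can contain at most one of each pair {x, 65−x}, plus the 5 elements whose complement lies outside the range.
The integers 19, …, 32 (14 of them) are such a set: any two sum to at least 19+20 = 39 and at most 31+32 = 63 < 65.
Pigeonhole: any 15th integer completes one of the 9 pairs, so 15 choices force a sum of 65.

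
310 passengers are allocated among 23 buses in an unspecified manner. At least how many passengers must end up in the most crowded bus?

14

By pigeonhole, the 23 buses are the holes and the 310 passengers are the pigeons.
If every bus held at most 13 passengers, the total would be at most 23 × 13 = 299, which is less than 310.
So some bus holds at least ⌈310/23⌉ = 14 passengers.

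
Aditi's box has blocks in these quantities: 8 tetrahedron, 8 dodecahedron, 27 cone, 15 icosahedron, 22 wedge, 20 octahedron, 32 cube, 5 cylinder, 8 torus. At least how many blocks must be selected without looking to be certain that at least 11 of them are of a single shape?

80

An adversary could hand out at most 10 blocks per shape (4 shapes run out sooner): 8 + 8 + 10 + 10 + 10 + 10 + 10 + 5 + 8 = 79 blocks and still no shape has 11.
By pigeonhole, one more block lands in a shape already at 10, so 80 draws are enough and 79 are not.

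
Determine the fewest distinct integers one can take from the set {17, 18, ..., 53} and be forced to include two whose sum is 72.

Group the elements by complementary pair {x, 72−x}: {19,53}, {20,52}, {21,51}, …, giving 17 two-element pairs; the single value 36 (it cannot pair with itself since the integers are distinct); and 2 integers whose partner 72−x falls outside [17,53].
Treating each of those 20 groups as a pigeonhole, one can pick one integer per group — 20 integers — with no two summing to 72.
The 21st integer lands in an occupied pair, forcing a sum of 72.

21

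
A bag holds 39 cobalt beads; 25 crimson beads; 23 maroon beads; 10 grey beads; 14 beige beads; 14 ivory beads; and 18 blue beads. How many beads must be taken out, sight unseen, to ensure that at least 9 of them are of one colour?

An adversary could hand out at most 8 beads per colour: 8 + 8 + 8 + 8 + 8 + 8 + 8 = 56 beads and still no colour has 9.
Pigeonhole: one more bead lands in a colour already at 8, so 57 draws are enough and 56 are not.

57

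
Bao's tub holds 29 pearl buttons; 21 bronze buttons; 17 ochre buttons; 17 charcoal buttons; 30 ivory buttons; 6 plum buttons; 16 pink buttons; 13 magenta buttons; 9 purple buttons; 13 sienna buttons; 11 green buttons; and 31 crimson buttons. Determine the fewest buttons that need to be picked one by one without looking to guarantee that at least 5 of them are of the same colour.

Put each drawn button into a box by colour. The largest draw with every box below 5 takes min(count, 4) from each colour.
Σ min(cᵢ, 4) = 4 + 4 + 4 + 4 + 4 + 4 + 4 + 4 + 4 + 4 + 4 + 4 = 48.
Draw number 48 + 1 = 49 must push one box to 5.

49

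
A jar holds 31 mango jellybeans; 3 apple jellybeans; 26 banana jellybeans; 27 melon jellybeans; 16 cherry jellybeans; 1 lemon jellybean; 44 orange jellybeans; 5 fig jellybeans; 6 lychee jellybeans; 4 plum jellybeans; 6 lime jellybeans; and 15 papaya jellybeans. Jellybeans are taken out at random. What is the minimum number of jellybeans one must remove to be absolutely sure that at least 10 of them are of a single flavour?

80

An adversary could hand out at most 9 jellybeans per flavour (6 flavours run out sooner): 9 + 3 + 9 + 9 + 9 + 1 + 9 + 5 + 6 + 4 + 6 + 9 = 79 jellybeans and still no flavour has 10.
By pigeonhole, one more jellybean lands in a flavour already at 9, so 80 draws are enough and 79 are not.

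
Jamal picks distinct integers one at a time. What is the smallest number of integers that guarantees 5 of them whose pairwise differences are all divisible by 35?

141

Integers whose pairwise differences are multiples of 35 are exactly those sharing a remainder mod 35. By the pigeonhole principle, the 35 residue classes mod 35 are the pigeonholes.
With 140 integers one could put 4 in each residue class and have no class reach 5.
The 141st integer pushes some class to 5, so 35·4 + 1 = 141.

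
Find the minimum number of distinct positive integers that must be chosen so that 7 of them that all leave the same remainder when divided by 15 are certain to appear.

91

The 15 residue classes mod 15 are the pigeonholes.
With 90 integers one could put 6 in each residue class and have no class reach 7.
The 91st integer pushes some class to 7, so 15·6 + 1 = 91.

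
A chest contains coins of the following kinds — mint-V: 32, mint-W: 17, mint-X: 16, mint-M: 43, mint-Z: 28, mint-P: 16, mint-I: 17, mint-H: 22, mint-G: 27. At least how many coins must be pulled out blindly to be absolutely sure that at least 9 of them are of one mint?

73

By the pigeonhole principle, put each drawn coin into a box by mint. The largest draw with every box below 9 takes min(count, 8) from each mint.
Σ min(cᵢ, 8) = 8 + 8 + 8 + 8 + 8 + 8 + 8 + 8 + 8 = 72.
Draw number 72 + 1 = 73 must push one box to 9.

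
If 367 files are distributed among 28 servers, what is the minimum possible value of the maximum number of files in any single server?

By the pigeonhole principle, the 28 servers are the holes and the 367 files are the pigeons.
If every server held at most 13 files, the total would be at most 28 × 13 = 364, which is less than 367.
So some server holds at least ⌈367/28⌉ = 14 files.

14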